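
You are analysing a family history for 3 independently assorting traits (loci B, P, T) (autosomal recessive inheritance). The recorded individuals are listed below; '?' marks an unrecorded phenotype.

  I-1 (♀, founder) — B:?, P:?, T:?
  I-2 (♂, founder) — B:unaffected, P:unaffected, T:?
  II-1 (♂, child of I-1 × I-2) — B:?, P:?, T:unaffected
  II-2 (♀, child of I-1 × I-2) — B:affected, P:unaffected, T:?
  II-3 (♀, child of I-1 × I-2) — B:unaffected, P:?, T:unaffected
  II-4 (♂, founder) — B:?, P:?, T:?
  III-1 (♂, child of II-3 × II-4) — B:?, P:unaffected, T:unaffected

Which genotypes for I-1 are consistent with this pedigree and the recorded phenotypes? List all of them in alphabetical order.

I-1 ∈ {Bb PP TT, Bb PP Tt, Bb PP tt, Bb Pp TT, Bb Pp Tt, Bb Pp tt, Bb pp TT, Bb pp Tt, Bb pp tt, bb PP TT, bb PP Tt, bb PP tt, bb Pp TT, bb Pp Tt, bb Pp tt, bb pp TT, bb pp Tt, bb pp tt}

B/I-1 ? ·: Bb|bb
B/I-2 un ·: Bb
B/II-1 ? I-1×I-2: BB|Bb|bb
B/II-2 aff I-1×I-2: bb
B/II-3 un I-1×I-2: BB|Bb
B/II-4 ? ·: BB|Bb|bb
B/III-1 ? II-3×II-4: BB|Bb|bb
⇒ B over [I-1,I-2,II-1,II-2,II-3,II-4,III-1]: 47 consistent
P/I-1 ? ·: PP|Pp|pp
P/I-2 un ·: PP|Pp
P/II-1 ? I-1×I-2: PP|Pp|pp
P/II-2 un I-1×I-2: PP|Pp
P/II-3 ? I-1×I-2: PP|Pp|pp
P/II-4 ? ·: PP|Pp|pp
P/III-1 un II-3×II-4: PP|Pp
⇒ P over [I-1,I-2,II-1,II-2,II-3,II-4,III-1]: 161 consistent
T/I-1 ? ·: TT|Tt|tt
T/I-2 ? ·: TT|Tt|tt
T/II-1 un I-1×I-2: TT|Tt
T/II-2 ? I-1×I-2: TT|Tt|tt
T/II-3 un I-1×I-2: TT|Tt
T/II-4 ? ·: TT|Tt|tt
T/III-1 un II-3×II-4: TT|Tt
⇒ T over [I-1,I-2,II-1,II-2,II-3,II-4,III-1]: 160 consistent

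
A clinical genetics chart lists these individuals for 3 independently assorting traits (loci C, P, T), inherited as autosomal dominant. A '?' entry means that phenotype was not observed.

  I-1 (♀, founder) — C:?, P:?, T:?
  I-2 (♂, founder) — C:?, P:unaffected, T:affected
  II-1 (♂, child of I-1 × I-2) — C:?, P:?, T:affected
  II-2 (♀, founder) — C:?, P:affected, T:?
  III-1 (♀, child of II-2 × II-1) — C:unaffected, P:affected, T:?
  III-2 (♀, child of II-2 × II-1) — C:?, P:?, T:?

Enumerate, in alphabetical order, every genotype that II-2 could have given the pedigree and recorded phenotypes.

C/I-1 ? ·: cc|Cc|CC
C/I-2 ? ·: cc|Cc|CC
C/II-1 ? I-1×I-2: cc|Cc
C/II-2 ? ·: cc|Cc
C/III-1 un II-2×II-1: cc
C/III-2 ? II-2×II-1: cc|Cc|CC
⇒ C over [I-1,I-2,II-1,II-2,III-1,III-2]: 47 consistent
P/I-1 ? ·: pp|Pp|PP
P/I-2 un ·: pp
P/II-1 ? I-1×I-2: pp|Pp
P/II-2 aff ·: Pp|PP
P/III-1 aff II-2×II-1: Pp|PP
P/III-2 ? II-2×II-1: pp|Pp|PP
⇒ P over [I-1,I-2,II-1,II-2,III-1,III-2]: 26 consistent
T/I-1 ? ·: tt|Tt|TT
T/I-2 aff ·: Tt|TT
T/II-1 aff I-1×I-2: Tt|TT
T/II-2 ? ·: tt|Tt|TT
T/III-1 ? II-2×II-1: tt|Tt|TT
T/III-2 ? II-2×II-1: tt|Tt|TT
⇒ T over [I-1,I-2,II-1,II-2,III-1,III-2]: 109 consistent

II-2 ∈ {Cc PP TT, Cc PP Tt, Cc PP tt, Cc Pp TT, Cc Pp Tt, Cc Pp tt, cc PP TT, cc PP Tt, cc PP tt, cc Pp TT, cc Pp Tt, cc Pp tt}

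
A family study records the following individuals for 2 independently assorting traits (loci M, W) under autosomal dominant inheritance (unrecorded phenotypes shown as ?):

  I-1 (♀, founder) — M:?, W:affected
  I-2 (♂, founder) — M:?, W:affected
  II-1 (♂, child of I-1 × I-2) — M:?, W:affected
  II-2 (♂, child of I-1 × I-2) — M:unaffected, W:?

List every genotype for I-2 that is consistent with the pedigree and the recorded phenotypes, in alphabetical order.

I-2 ∈ {Mm WW, Mm Ww, mm WW, mm Ww}

M/I-1 ? ·: mm|Mm
M/I-2 ? ·: mm|Mm
M/II-1 ? I-1×I-2: mm|Mm|MM
M/II-2 un I-1×I-2: mm
⇒ M over [I-1,I-2,II-1,II-2]: 8 consistent
W/I-1 aff ·: Ww|WW
W/I-2 aff ·: Ww|WW
W/II-1 aff I-1×I-2: Ww|WW
W/II-2 ? I-1×I-2: ww|Ww|WW
⇒ W over [I-1,I-2,II-1,II-2]: 15 consistent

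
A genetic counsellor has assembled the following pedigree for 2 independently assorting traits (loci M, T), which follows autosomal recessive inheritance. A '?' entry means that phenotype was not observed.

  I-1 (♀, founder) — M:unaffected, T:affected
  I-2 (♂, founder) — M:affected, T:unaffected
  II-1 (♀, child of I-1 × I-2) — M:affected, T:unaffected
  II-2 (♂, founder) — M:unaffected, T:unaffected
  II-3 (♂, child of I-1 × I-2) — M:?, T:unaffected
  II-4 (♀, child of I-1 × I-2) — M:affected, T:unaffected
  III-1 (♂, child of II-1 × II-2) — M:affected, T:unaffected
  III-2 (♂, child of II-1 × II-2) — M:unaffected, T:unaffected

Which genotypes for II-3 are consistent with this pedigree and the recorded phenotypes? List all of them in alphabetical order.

M/I-1 un ·: Mm
M/I-2 aff ·: mm
M/II-1 aff I-1×I-2: mm
M/II-2 un ·: Mm
M/II-3 ? I-1×I-2: Mm|mm
M/II-4 aff I-1×I-2: mm
M/III-1 aff II-1×II-2: mm
M/III-2 un II-1×II-2: Mm
⇒ M over [I-1,I-2,II-1,II-2,II-3,II-4,III-1,III-2]: 2 consistent
T/I-1 aff ·: tt
T/I-2 un ·: TT|Tt
T/II-1 un I-1×I-2: Tt
T/II-2 un ·: TT|Tt
T/II-3 un I-1×I-2: Tt
T/II-4 un I-1×I-2: Tt
T/III-1 un II-1×II-2: TT|Tt
T/III-2 un II-1×II-2: TT|Tt
⇒ T over [I-1,I-2,II-1,II-2,II-3,II-4,III-1,III-2]: 16 consistent

II-3 ∈ {Mm Tt, mm Tt}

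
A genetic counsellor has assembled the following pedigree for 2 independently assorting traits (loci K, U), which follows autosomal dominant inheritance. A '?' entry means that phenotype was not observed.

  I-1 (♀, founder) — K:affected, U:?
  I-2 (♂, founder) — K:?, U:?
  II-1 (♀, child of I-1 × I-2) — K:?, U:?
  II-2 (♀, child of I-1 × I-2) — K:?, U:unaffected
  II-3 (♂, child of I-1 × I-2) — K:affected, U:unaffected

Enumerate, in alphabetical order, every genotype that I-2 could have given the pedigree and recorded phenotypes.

K/I-1 aff ·: Kk|KK
K/I-2 ? ·: kk|Kk|KK
K/II-1 ? I-1×I-2: kk|Kk|KK
K/II-2 ? I-1×I-2: kk|Kk|KK
K/II-3 aff I-1×I-2: Kk|KK
⇒ K over [I-1,I-2,II-1,II-2,II-3]: 40 consistent
U/I-1 ? ·: uu|Uu
U/I-2 ? ·: uu|Uu
U/II-1 ? I-1×I-2: uu|Uu|UU
U/II-2 un I-1×I-2: uu
U/II-3 un I-1×I-2: uu
⇒ U over [I-1,I-2,II-1,II-2,II-3]: 8 consistent

I-2 ∈ {KK Uu, KK uu, Kk Uu, Kk uu, kk Uu, kk uu}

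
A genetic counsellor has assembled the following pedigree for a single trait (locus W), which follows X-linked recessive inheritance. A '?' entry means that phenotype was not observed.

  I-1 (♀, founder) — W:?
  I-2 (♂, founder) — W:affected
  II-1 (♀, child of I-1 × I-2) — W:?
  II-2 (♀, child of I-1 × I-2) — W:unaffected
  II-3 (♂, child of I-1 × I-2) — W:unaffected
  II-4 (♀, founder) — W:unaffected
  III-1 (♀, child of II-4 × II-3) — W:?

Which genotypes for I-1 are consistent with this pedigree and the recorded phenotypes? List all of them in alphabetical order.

I-1 ∈ {X^WX^W, X^WX^w}

W/I-1 ? ·: X^WX^W|X^WX^w
W/I-2 aff ·: X^wY
W/II-1 ? I-1×I-2: X^WX^w|X^wX^w
W/II-2 un I-1×I-2: X^WX^w
W/II-3 un I-1×I-2: X^WY
W/II-4 un ·: X^WX^W|X^WX^w
W/III-1 ? II-4×II-3: X^WX^W|X^WX^w
⇒ W over [I-1,I-2,II-1,II-2,II-3,II-4,III-1]: 9 consistent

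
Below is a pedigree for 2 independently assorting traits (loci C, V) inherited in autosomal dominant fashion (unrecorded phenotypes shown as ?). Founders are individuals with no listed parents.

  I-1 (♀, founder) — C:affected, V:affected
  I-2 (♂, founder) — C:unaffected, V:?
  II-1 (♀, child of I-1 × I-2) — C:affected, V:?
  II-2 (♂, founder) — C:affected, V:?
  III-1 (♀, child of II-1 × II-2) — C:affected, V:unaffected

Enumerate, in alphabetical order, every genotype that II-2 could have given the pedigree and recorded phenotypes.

II-2 ∈ {CC Vv, CC vv, Cc Vv, Cc vv}

C/I-1 aff ·: Cc|CC
C/I-2 un ·: cc
C/II-1 aff I-1×I-2: Cc
C/II-2 aff ·: Cc|CC
C/III-1 aff II-1×II-2: Cc|CC
⇒ C over [I-1,I-2,II-1,II-2,III-1]: 8 consistent
V/I-1 aff ·: Vv|VV
V/I-2 ? ·: vv|Vv|VV
V/II-1 ? I-1×I-2: vv|Vv
V/II-2 ? ·: vv|Vv
V/III-1 un II-1×II-2: vv
⇒ V over [I-1,I-2,II-1,II-2,III-1]: 14 consistent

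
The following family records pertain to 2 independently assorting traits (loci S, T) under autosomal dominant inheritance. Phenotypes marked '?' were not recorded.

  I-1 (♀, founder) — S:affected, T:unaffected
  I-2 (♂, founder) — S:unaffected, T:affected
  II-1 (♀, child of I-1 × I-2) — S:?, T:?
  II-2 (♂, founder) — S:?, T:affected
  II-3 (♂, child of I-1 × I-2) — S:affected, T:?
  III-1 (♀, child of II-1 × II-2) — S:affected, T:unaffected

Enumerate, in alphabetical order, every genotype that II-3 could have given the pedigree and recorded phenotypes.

II-3 ∈ {Ss Tt, Ss tt}

S/I-1 aff ·: Ss|SS
S/I-2 un ·: ss
S/II-1 ? I-1×I-2: ss|Ss
S/II-2 ? ·: ss|Ss|SS
S/II-3 aff I-1×I-2: Ss
S/III-1 aff II-1×II-2: Ss|SS
⇒ S over [I-1,I-2,II-1,II-2,II-3,III-1]: 12 consistent
T/I-1 un ·: tt
T/I-2 aff ·: Tt|TT
T/II-1 ? I-1×I-2: tt|Tt
T/II-2 aff ·: Tt
T/II-3 ? I-1×I-2: tt|Tt
T/III-1 un II-1×II-2: tt
⇒ T over [I-1,I-2,II-1,II-2,II-3,III-1]: 5 consistent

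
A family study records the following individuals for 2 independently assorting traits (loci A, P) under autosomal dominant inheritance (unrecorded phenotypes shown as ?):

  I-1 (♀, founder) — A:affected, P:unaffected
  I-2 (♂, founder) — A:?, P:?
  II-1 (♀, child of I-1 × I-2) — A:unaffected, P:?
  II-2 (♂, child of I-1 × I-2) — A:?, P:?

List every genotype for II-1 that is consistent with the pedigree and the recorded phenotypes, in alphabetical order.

A/I-1 aff ·: Aa
A/I-2 ? ·: aa|Aa
A/II-1 un I-1×I-2: aa
A/II-2 ? I-1×I-2: aa|Aa|AA
⇒ A over [I-1,I-2,II-1,II-2]: 5 consistent
P/I-1 un ·: pp
P/I-2 ? ·: pp|Pp|PP
P/II-1 ? I-1×I-2: pp|Pp
P/II-2 ? I-1×I-2: pp|Pp
⇒ P over [I-1,I-2,II-1,II-2]: 6 consistent

II-1 ∈ {aa Pp, aa pp}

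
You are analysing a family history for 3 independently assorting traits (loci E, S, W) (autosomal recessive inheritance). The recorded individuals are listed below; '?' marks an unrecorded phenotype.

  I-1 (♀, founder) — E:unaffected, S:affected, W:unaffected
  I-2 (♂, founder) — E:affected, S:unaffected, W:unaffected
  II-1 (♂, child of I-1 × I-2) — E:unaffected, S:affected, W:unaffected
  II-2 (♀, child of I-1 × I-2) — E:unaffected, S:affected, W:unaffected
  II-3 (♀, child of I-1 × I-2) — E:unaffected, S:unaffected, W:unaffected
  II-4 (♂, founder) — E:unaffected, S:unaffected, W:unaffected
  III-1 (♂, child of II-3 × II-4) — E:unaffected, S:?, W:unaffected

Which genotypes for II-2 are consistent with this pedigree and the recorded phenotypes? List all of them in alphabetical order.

E/I-1 un ·: EE|Ee
E/I-2 aff ·: ee
E/II-1 un I-1×I-2: Ee
E/II-2 un I-1×I-2: Ee
E/II-3 un I-1×I-2: Ee
E/II-4 un ·: EE|Ee
E/III-1 un II-3×II-4: EE|Ee
⇒ E over [I-1,I-2,II-1,II-2,II-3,II-4,III-1]: 8 consistent
S/I-1 aff ·: ss
S/I-2 un ·: Ss
S/II-1 aff I-1×I-2: ss
S/II-2 aff I-1×I-2: ss
S/II-3 un I-1×I-2: Ss
S/II-4 un ·: SS|Ss
S/III-1 ? II-3×II-4: SS|Ss|ss
⇒ S over [I-1,I-2,II-1,II-2,II-3,II-4,III-1]: 5 consistent
W/I-1 un ·: WW|Ww
W/I-2 un ·: WW|Ww
W/II-1 un I-1×I-2: WW|Ww
W/II-2 un I-1×I-2: WW|Ww
W/II-3 un I-1×I-2: WW|Ww
W/II-4 un ·: WW|Ww
W/III-1 un II-3×II-4: WW|Ww
⇒ W over [I-1,I-2,II-1,II-2,II-3,II-4,III-1]: 87 consistent

II-2 ∈ {Ee ss WW, Ee ss Ww}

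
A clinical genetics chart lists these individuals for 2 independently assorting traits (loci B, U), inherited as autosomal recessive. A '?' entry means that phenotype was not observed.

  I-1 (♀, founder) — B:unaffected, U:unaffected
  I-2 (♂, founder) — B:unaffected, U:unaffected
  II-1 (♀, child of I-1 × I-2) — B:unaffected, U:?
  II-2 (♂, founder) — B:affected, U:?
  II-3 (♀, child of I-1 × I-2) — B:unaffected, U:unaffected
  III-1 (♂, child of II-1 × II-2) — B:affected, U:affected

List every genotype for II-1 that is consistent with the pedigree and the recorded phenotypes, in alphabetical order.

II-1 ∈ {Bb Uu, Bb uu}

B/I-1 un ·: BB|Bb
B/I-2 un ·: BB|Bb
B/II-1 un I-1×I-2: Bb
B/II-2 aff ·: bb
B/II-3 un I-1×I-2: BB|Bb
B/III-1 aff II-1×II-2: bb
⇒ B over [I-1,I-2,II-1,II-2,II-3,III-1]: 6 consistent
U/I-1 un ·: UU|Uu
U/I-2 un ·: UU|Uu
U/II-1 ? I-1×I-2: Uu|uu
U/II-2 ? ·: Uu|uu
U/II-3 un I-1×I-2: UU|Uu
U/III-1 aff II-1×II-2: uu
⇒ U over [I-1,I-2,II-1,II-2,II-3,III-1]: 16 consistent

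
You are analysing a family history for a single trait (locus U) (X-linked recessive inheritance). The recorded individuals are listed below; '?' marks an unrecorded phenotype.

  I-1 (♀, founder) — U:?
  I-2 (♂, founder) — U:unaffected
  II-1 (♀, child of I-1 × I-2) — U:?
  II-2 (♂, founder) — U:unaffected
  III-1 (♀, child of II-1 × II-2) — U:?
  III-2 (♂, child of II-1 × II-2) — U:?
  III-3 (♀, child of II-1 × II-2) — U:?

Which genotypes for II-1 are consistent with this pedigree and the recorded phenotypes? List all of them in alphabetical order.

II-1 ∈ {X^UX^U, X^UX^u}

U/I-1 ? ·: X^UX^U|X^UX^u|X^uX^u
U/I-2 un ·: X^UY
U/II-1 ? I-1×I-2: X^UX^U|X^UX^u
U/II-2 un ·: X^UY
U/III-1 ? II-1×II-2: X^UX^U|X^UX^u
U/III-2 ? II-1×II-2: X^UY|X^uY
U/III-3 ? II-1×II-2: X^UX^U|X^UX^u
⇒ U over [I-1,I-2,II-1,II-2,III-1,III-2,III-3]: 18 consistent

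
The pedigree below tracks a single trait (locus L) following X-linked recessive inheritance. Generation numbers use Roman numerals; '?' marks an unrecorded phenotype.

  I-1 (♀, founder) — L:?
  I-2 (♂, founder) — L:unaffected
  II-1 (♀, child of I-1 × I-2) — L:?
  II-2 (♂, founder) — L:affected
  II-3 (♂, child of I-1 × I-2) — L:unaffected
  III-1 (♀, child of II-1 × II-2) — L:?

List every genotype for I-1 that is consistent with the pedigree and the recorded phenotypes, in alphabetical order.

L/I-1 ? ·: X^LX^L|X^LX^l
L/I-2 un ·: X^LY
L/II-1 ? I-1×I-2: X^LX^L|X^LX^l
L/II-2 aff ·: X^lY
L/II-3 un I-1×I-2: X^LY
L/III-1 ? II-1×II-2: X^LX^l|X^lX^l
⇒ L over [I-1,I-2,II-1,II-2,II-3,III-1]: 4 consistent

I-1 ∈ {X^LX^L, X^LX^l}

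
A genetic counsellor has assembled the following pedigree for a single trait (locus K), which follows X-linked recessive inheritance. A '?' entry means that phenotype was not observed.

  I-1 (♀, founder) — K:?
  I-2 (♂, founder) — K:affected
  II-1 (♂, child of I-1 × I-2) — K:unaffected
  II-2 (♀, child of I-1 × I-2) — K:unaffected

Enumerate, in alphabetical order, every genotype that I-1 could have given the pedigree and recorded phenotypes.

K/I-1 ? ·: X^KX^K|X^KX^k
K/I-2 aff ·: X^kY
K/II-1 un I-1×I-2: X^KY
K/II-2 un I-1×I-2: X^KX^k
⇒ K over [I-1,I-2,II-1,II-2]: 2 consistent

I-1 ∈ {X^KX^K, X^KX^k}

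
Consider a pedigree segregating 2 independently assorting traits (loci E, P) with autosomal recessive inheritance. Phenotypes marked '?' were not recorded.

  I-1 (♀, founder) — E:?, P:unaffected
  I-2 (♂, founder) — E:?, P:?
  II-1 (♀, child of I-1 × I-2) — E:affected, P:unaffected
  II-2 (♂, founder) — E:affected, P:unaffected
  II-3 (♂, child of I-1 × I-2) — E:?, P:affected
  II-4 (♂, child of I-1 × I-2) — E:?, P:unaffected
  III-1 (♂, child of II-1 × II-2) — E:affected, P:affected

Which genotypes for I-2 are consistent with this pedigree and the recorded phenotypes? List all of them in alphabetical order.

E/I-1 ? ·: Ee|ee
E/I-2 ? ·: Ee|ee
E/II-1 aff I-1×I-2: ee
E/II-2 aff ·: ee
E/II-3 ? I-1×I-2: EE|Ee|ee
E/II-4 ? I-1×I-2: EE|Ee|ee
E/III-1 aff II-1×II-2: ee
⇒ E over [I-1,I-2,II-1,II-2,II-3,II-4,III-1]: 18 consistent
P/I-1 un ·: Pp
P/I-2 ? ·: Pp|pp
P/II-1 un I-1×I-2: Pp
P/II-2 un ·: Pp
P/II-3 aff I-1×I-2: pp
P/II-4 un I-1×I-2: PP|Pp
P/III-1 aff II-1×II-2: pp
⇒ P over [I-1,I-2,II-1,II-2,II-3,II-4,III-1]: 3 consistent

I-2 ∈ {Ee Pp, Ee pp, ee Pp, ee pp}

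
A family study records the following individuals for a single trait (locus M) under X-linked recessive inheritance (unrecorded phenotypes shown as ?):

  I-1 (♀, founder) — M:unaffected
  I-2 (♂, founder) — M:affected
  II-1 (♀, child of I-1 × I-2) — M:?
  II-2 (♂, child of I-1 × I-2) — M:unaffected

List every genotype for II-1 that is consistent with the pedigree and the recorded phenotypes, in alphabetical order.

M/I-1 un ·: X^MX^M|X^MX^m
M/I-2 aff ·: X^mY
M/II-1 ? I-1×I-2: X^MX^m|X^mX^m
M/II-2 un I-1×I-2: X^MY
⇒ M over [I-1,I-2,II-1,II-2]: 3 consistent

II-1 ∈ {X^MX^m, X^mX^m}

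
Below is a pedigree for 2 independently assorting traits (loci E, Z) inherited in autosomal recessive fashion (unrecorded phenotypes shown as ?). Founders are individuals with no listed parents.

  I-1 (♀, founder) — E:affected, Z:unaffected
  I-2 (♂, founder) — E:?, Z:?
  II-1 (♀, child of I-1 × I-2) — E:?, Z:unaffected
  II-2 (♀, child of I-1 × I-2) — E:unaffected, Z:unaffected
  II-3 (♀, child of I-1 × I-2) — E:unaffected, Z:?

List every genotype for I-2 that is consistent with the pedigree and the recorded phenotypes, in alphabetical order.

E/I-1 aff ·: ee
E/I-2 ? ·: EE|Ee
E/II-1 ? I-1×I-2: Ee|ee
E/II-2 un I-1×I-2: Ee
E/II-3 un I-1×I-2: Ee
⇒ E over [I-1,I-2,II-1,II-2,II-3]: 3 consistent
Z/I-1 un ·: ZZ|Zz
Z/I-2 ? ·: ZZ|Zz|zz
Z/II-1 un I-1×I-2: ZZ|Zz
Z/II-2 un I-1×I-2: ZZ|Zz
Z/II-3 ? I-1×I-2: ZZ|Zz|zz
⇒ Z over [I-1,I-2,II-1,II-2,II-3]: 32 consistent

I-2 ∈ {EE ZZ, EE Zz, EE zz, Ee ZZ, Ee Zz, Ee zz}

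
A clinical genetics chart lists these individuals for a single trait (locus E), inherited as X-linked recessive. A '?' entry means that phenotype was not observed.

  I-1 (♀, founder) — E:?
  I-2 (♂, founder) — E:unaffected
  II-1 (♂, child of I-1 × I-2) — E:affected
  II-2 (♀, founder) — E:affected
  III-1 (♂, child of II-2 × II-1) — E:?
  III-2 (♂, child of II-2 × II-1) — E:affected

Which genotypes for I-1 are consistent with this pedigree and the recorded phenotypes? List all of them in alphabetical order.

E/I-1 ? ·: X^EX^e|X^eX^e
E/I-2 un ·: X^EY
E/II-1 aff I-1×I-2: X^eY
E/II-2 aff ·: X^eX^e
E/III-1 ? II-2×II-1: X^eY
E/III-2 aff II-2×II-1: X^eY
⇒ E over [I-1,I-2,II-1,II-2,III-1,III-2]: 2 consistent

I-1 ∈ {X^EX^e, X^eX^e}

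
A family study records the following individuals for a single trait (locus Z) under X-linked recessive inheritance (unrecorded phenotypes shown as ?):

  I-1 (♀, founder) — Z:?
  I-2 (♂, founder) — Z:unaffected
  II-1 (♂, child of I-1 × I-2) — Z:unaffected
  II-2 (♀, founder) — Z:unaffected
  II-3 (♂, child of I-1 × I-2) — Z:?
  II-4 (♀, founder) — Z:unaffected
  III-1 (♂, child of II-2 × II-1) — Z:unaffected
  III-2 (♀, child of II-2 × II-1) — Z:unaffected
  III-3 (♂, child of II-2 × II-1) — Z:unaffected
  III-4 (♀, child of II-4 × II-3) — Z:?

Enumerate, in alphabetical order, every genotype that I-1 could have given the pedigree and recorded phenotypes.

Z/I-1 ? ·: X^ZX^Z|X^ZX^z
Z/I-2 un ·: X^ZY
Z/II-1 un I-1×I-2: X^ZY
Z/II-2 un ·: X^ZX^Z|X^ZX^z
Z/II-3 ? I-1×I-2: X^ZY|X^zY
Z/II-4 un ·: X^ZX^Z|X^ZX^z
Z/III-1 un II-2×II-1: X^ZY
Z/III-2 un II-2×II-1: X^ZX^Z|X^ZX^z
Z/III-3 un II-2×II-1: X^ZY
Z/III-4 ? II-4×II-3: X^ZX^Z|X^ZX^z|X^zX^z
⇒ Z over [I-1,I-2,II-1,II-2,II-3,II-4,III-1,III-2,III-3,III-4]: 27 consistent

I-1 ∈ {X^ZX^Z, X^ZX^z}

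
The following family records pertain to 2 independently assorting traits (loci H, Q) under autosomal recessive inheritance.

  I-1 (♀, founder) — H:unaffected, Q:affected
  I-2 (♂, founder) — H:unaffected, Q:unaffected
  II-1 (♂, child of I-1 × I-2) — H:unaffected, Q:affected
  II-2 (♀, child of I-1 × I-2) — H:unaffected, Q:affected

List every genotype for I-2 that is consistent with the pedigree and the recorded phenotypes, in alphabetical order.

I-2 ∈ {HH Qq, Hh Qq}

H/I-1 un ·: HH|Hh
H/I-2 un ·: HH|Hh
H/II-1 un I-1×I-2: HH|Hh
H/II-2 un I-1×I-2: HH|Hh
⇒ H over [I-1,I-2,II-1,II-2]: 13 consistent
Q/I-1 aff ·: qq
Q/I-2 un ·: Qq
Q/II-1 aff I-1×I-2: qq
Q/II-2 aff I-1×I-2: qq
⇒ Q over [I-1,I-2,II-1,II-2]: 1 consistent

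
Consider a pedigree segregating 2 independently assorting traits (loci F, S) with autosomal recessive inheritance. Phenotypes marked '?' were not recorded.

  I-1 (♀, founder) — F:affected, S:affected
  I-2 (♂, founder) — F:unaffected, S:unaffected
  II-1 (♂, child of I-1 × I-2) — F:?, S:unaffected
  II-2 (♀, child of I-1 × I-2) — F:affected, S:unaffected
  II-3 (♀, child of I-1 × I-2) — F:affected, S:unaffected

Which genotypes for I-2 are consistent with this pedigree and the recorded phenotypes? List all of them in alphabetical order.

F/I-1 aff ·: ff
F/I-2 un ·: Ff
F/II-1 ? I-1×I-2: Ff|ff
F/II-2 aff I-1×I-2: ff
F/II-3 aff I-1×I-2: ff
⇒ F over [I-1,I-2,II-1,II-2,II-3]: 2 consistent
S/I-1 aff ·: ss
S/I-2 un ·: SS|Ss
S/II-1 un I-1×I-2: Ss
S/II-2 un I-1×I-2: Ss
S/II-3 un I-1×I-2: Ss
⇒ S over [I-1,I-2,II-1,II-2,II-3]: 2 consistent

I-2 ∈ {Ff SS, Ff Ss}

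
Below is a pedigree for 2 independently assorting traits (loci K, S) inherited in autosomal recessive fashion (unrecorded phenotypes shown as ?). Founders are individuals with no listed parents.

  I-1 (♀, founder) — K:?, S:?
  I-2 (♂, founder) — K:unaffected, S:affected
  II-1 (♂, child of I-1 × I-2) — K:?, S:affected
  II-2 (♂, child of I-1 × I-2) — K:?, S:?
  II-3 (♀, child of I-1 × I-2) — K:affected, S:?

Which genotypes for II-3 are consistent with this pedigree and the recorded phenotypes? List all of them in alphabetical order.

II-3 ∈ {kk Ss, kk ss}

K/I-1 ? ·: Kk|kk
K/I-2 un ·: Kk
K/II-1 ? I-1×I-2: KK|Kk|kk
K/II-2 ? I-1×I-2: KK|Kk|kk
K/II-3 aff I-1×I-2: kk
⇒ K over [I-1,I-2,II-1,II-2,II-3]: 13 consistent
S/I-1 ? ·: Ss|ss
S/I-2 aff ·: ss
S/II-1 aff I-1×I-2: ss
S/II-2 ? I-1×I-2: Ss|ss
S/II-3 ? I-1×I-2: Ss|ss
⇒ S over [I-1,I-2,II-1,II-2,II-3]: 5 consistent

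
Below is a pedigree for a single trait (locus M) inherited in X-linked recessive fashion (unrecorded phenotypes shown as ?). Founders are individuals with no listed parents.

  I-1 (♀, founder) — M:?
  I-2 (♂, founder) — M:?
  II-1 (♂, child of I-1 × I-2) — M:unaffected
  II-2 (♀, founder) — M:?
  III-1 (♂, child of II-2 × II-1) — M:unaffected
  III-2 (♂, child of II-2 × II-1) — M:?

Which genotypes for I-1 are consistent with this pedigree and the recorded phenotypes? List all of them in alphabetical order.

M/I-1 ? ·: X^MX^M|X^MX^m
M/I-2 ? ·: X^MY|X^mY
M/II-1 un I-1×I-2: X^MY
M/II-2 ? ·: X^MX^M|X^MX^m
M/III-1 un II-2×II-1: X^MY
M/III-2 ? II-2×II-1: X^MY|X^mY
⇒ M over [I-1,I-2,II-1,II-2,III-1,III-2]: 12 consistent

I-1 ∈ {X^MX^M, X^MX^m}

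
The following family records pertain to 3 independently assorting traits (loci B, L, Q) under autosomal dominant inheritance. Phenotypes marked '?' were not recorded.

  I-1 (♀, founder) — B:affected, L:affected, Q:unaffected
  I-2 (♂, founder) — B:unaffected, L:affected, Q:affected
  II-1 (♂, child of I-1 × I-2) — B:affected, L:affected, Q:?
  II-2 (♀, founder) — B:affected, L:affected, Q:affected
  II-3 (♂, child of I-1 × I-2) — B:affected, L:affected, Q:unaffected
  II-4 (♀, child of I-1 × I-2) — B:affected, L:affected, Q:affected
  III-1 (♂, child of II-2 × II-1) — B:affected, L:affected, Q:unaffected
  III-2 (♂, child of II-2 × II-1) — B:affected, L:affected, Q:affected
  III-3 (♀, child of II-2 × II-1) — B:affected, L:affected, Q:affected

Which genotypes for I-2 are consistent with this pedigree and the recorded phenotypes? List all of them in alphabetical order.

B/I-1 aff ·: Bb|BB
B/I-2 un ·: bb
B/II-1 aff I-1×I-2: Bb
B/II-2 aff ·: Bb|BB
B/II-3 aff I-1×I-2: Bb
B/II-4 aff I-1×I-2: Bb
B/III-1 aff II-2×II-1: Bb|BB
B/III-2 aff II-2×II-1: Bb|BB
B/III-3 aff II-2×II-1: Bb|BB
⇒ B over [I-1,I-2,II-1,II-2,II-3,II-4,III-1,III-2,III-3]: 32 consistent
L/I-1 aff ·: Ll|LL
L/I-2 aff ·: Ll|LL
L/II-1 aff I-1×I-2: Ll|LL
L/II-2 aff ·: Ll|LL
L/II-3 aff I-1×I-2: Ll|LL
L/II-4 aff I-1×I-2: Ll|LL
L/III-1 aff II-2×II-1: Ll|LL
L/III-2 aff II-2×II-1: Ll|LL
L/III-3 aff II-2×II-1: Ll|LL
⇒ L over [I-1,I-2,II-1,II-2,II-3,II-4,III-1,III-2,III-3]: 309 consistent
Q/I-1 un ·: qq
Q/I-2 aff ·: Qq
Q/II-1 ? I-1×I-2: qq|Qq
Q/II-2 aff ·: Qq
Q/II-3 un I-1×I-2: qq
Q/II-4 aff I-1×I-2: Qq
Q/III-1 un II-2×II-1: qq
Q/III-2 aff II-2×II-1: Qq|QQ
Q/III-3 aff II-2×II-1: Qq|QQ
⇒ Q over [I-1,I-2,II-1,II-2,II-3,II-4,III-1,III-2,III-3]: 5 consistent

I-2 ∈ {bb LL Qq, bb Ll Qq}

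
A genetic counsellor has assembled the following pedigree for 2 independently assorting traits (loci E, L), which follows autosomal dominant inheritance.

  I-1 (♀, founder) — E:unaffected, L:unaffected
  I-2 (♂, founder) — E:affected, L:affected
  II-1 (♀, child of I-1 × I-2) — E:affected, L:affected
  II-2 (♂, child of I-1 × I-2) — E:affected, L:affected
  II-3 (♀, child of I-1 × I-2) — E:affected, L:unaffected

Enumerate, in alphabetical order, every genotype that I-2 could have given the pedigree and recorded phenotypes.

E/I-1 un ·: ee
E/I-2 aff ·: Ee|EE
E/II-1 aff I-1×I-2: Ee
E/II-2 aff I-1×I-2: Ee
E/II-3 aff I-1×I-2: Ee
⇒ E over [I-1,I-2,II-1,II-2,II-3]: 2 consistent
L/I-1 un ·: ll
L/I-2 aff ·: Ll
L/II-1 aff I-1×I-2: Ll
L/II-2 aff I-1×I-2: Ll
L/II-3 un I-1×I-2: ll
⇒ L over [I-1,I-2,II-1,II-2,II-3]: 1 consistent

I-2 ∈ {EE Ll, Ee Ll}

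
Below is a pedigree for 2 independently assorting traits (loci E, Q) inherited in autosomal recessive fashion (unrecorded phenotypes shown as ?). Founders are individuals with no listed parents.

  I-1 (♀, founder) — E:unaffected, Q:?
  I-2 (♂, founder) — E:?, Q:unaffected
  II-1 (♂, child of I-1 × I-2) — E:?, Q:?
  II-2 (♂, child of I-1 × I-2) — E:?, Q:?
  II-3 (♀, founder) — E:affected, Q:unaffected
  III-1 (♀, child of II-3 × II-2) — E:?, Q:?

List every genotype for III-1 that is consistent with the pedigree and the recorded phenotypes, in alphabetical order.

III-1 ∈ {Ee QQ, Ee Qq, Ee qq, ee QQ, ee Qq, ee qq}

E/I-1 un ·: EE|Ee
E/I-2 ? ·: EE|Ee|ee
E/II-1 ? I-1×I-2: EE|Ee|ee
E/II-2 ? I-1×I-2: EE|Ee|ee
E/II-3 aff ·: ee
E/III-1 ? II-3×II-2: Ee|ee
⇒ E over [I-1,I-2,II-1,II-2,II-3,III-1]: 33 consistent
Q/I-1 ? ·: QQ|Qq|qq
Q/I-2 un ·: QQ|Qq
Q/II-1 ? I-1×I-2: QQ|Qq|qq
Q/II-2 ? I-1×I-2: QQ|Qq|qq
Q/II-3 un ·: QQ|Qq
Q/III-1 ? II-3×II-2: QQ|Qq|qq
⇒ Q over [I-1,I-2,II-1,II-2,II-3,III-1]: 89 consistent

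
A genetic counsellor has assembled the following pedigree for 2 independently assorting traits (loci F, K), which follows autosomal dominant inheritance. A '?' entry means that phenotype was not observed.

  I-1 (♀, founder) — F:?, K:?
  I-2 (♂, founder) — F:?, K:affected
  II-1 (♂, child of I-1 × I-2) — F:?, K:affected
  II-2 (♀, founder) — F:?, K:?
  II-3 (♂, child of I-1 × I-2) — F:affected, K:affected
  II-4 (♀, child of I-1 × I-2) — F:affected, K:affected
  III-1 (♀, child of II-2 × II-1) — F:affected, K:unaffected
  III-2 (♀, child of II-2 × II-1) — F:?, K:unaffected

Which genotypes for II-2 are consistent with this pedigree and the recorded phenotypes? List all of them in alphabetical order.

II-2 ∈ {FF Kk, FF kk, Ff Kk, Ff kk, ff Kk, ff kk}

F/I-1 ? ·: ff|Ff|FF
F/I-2 ? ·: ff|Ff|FF
F/II-1 ? I-1×I-2: ff|Ff|FF
F/II-2 ? ·: ff|Ff|FF
F/II-3 aff I-1×I-2: Ff|FF
F/II-4 aff I-1×I-2: Ff|FF
F/III-1 aff II-2×II-1: Ff|FF
F/III-2 ? II-2×II-1: ff|Ff|FF
⇒ F over [I-1,I-2,II-1,II-2,II-3,II-4,III-1,III-2]: 288 consistent
K/I-1 ? ·: kk|Kk|KK
K/I-2 aff ·: Kk|KK
K/II-1 aff I-1×I-2: Kk
K/II-2 ? ·: kk|Kk
K/II-3 aff I-1×I-2: Kk|KK
K/II-4 aff I-1×I-2: Kk|KK
K/III-1 un II-2×II-1: kk
K/III-2 un II-2×II-1: kk
⇒ K over [I-1,I-2,II-1,II-2,II-3,II-4,III-1,III-2]: 28 consistent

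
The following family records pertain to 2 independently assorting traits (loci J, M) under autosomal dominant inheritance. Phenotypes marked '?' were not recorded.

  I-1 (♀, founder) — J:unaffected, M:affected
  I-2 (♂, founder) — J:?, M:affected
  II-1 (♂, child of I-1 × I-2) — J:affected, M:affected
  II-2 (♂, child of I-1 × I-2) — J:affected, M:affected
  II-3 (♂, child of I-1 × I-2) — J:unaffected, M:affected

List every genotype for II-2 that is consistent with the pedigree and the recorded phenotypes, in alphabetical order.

J/I-1 un ·: jj
J/I-2 ? ·: Jj
J/II-1 aff I-1×I-2: Jj
J/II-2 aff I-1×I-2: Jj
J/II-3 un I-1×I-2: jj
⇒ J over [I-1,I-2,II-1,II-2,II-3]: 1 consistent
M/I-1 aff ·: Mm|MM
M/I-2 aff ·: Mm|MM
M/II-1 aff I-1×I-2: Mm|MM
M/II-2 aff I-1×I-2: Mm|MM
M/II-3 aff I-1×I-2: Mm|MM
⇒ M over [I-1,I-2,II-1,II-2,II-3]: 25 consistent

II-2 ∈ {Jj MM, Jj Mm}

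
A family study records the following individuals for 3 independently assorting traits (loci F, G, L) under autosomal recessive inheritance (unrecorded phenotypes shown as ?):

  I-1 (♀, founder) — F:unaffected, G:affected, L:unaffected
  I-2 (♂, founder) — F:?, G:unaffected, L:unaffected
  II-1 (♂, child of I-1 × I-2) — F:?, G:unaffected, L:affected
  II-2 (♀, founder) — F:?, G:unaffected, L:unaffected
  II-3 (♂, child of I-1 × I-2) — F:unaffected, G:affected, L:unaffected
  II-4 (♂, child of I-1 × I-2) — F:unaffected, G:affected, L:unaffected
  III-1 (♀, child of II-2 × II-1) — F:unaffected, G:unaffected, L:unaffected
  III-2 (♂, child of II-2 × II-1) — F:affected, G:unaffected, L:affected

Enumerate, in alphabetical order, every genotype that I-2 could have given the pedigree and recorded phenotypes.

I-2 ∈ {FF Gg Ll, Ff Gg Ll, ff Gg Ll}

F/I-1 un ·: FF|Ff
F/I-2 ? ·: FF|Ff|ff
F/II-1 ? I-1×I-2: Ff|ff
F/II-2 ? ·: Ff|ff
F/II-3 un I-1×I-2: FF|Ff
F/II-4 un I-1×I-2: FF|Ff
F/III-1 un II-2×II-1: FF|Ff
F/III-2 aff II-2×II-1: ff
⇒ F over [I-1,I-2,II-1,II-2,II-3,II-4,III-1,III-2]: 47 consistent
G/I-1 aff ·: gg
G/I-2 un ·: Gg
G/II-1 un I-1×I-2: Gg
G/II-2 un ·: GG|Gg
G/II-3 aff I-1×I-2: gg
G/II-4 aff I-1×I-2: gg
G/III-1 un II-2×II-1: GG|Gg
G/III-2 un II-2×II-1: GG|Gg
⇒ G over [I-1,I-2,II-1,II-2,II-3,II-4,III-1,III-2]: 8 consistent
L/I-1 un ·: Ll
L/I-2 un ·: Ll
L/II-1 aff I-1×I-2: ll
L/II-2 un ·: Ll
L/II-3 un I-1×I-2: LL|Ll
L/II-4 un I-1×I-2: LL|Ll
L/III-1 un II-2×II-1: Ll
L/III-2 aff II-2×II-1: ll
⇒ L over [I-1,I-2,II-1,II-2,II-3,II-4,III-1,III-2]: 4 consistent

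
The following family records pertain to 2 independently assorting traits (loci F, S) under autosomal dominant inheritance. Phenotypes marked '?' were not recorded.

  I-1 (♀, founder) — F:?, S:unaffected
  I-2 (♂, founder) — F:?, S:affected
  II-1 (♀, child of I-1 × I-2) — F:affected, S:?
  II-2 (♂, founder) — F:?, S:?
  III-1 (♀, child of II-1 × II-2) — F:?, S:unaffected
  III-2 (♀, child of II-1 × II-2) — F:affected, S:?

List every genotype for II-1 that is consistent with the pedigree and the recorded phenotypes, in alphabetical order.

II-1 ∈ {FF Ss, FF ss, Ff Ss, Ff ss}

F/I-1 ? ·: ff|Ff|FF
F/I-2 ? ·: ff|Ff|FF
F/II-1 aff I-1×I-2: Ff|FF
F/II-2 ? ·: ff|Ff|FF
F/III-1 ? II-1×II-2: ff|Ff|FF
F/III-2 aff II-1×II-2: Ff|FF
⇒ F over [I-1,I-2,II-1,II-2,III-1,III-2]: 108 consistent
S/I-1 un ·: ss
S/I-2 aff ·: Ss|SS
S/II-1 ? I-1×I-2: ss|Ss
S/II-2 ? ·: ss|Ss
S/III-1 un II-1×II-2: ss
S/III-2 ? II-1×II-2: ss|Ss|SS
⇒ S over [I-1,I-2,II-1,II-2,III-1,III-2]: 13 consistent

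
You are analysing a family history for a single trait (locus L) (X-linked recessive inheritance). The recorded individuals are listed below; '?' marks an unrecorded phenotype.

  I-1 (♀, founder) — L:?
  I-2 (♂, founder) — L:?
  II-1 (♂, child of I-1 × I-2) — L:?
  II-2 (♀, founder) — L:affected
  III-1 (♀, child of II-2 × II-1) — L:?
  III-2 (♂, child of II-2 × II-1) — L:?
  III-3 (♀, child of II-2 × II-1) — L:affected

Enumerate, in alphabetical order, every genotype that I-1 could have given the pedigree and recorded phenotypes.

I-1 ∈ {X^LX^l, X^lX^l}

L/I-1 ? ·: X^LX^l|X^lX^l
L/I-2 ? ·: X^LY|X^lY
L/II-1 ? I-1×I-2: X^lY
L/II-2 aff ·: X^lX^l
L/III-1 ? II-2×II-1: X^lX^l
L/III-2 ? II-2×II-1: X^lY
L/III-3 aff II-2×II-1: X^lX^l
⇒ L over [I-1,I-2,II-1,II-2,III-1,III-2,III-3]: 4 consistent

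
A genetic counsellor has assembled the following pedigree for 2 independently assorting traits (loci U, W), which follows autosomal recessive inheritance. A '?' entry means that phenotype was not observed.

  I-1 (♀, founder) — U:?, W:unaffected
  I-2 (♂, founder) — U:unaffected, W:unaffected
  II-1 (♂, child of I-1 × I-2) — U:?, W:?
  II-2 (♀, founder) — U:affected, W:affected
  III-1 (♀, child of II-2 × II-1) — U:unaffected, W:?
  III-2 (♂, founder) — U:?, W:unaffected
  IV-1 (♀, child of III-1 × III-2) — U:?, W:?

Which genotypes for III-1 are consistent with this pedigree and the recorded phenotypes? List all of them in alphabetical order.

U/I-1 ? ·: UU|Uu|uu
U/I-2 un ·: UU|Uu
U/II-1 ? I-1×I-2: UU|Uu
U/II-2 aff ·: uu
U/III-1 un II-2×II-1: Uu
U/III-2 ? ·: UU|Uu|uu
U/IV-1 ? III-1×III-2: UU|Uu|uu
⇒ U over [I-1,I-2,II-1,II-2,III-1,III-2,IV-1]: 63 consistent
W/I-1 un ·: WW|Ww
W/I-2 un ·: WW|Ww
W/II-1 ? I-1×I-2: WW|Ww|ww
W/II-2 aff ·: ww
W/III-1 ? II-2×II-1: Ww|ww
W/III-2 un ·: WW|Ww
W/IV-1 ? III-1×III-2: WW|Ww|ww
⇒ W over [I-1,I-2,II-1,II-2,III-1,III-2,IV-1]: 47 consistent

III-1 ∈ {Uu Ww, Uu ww}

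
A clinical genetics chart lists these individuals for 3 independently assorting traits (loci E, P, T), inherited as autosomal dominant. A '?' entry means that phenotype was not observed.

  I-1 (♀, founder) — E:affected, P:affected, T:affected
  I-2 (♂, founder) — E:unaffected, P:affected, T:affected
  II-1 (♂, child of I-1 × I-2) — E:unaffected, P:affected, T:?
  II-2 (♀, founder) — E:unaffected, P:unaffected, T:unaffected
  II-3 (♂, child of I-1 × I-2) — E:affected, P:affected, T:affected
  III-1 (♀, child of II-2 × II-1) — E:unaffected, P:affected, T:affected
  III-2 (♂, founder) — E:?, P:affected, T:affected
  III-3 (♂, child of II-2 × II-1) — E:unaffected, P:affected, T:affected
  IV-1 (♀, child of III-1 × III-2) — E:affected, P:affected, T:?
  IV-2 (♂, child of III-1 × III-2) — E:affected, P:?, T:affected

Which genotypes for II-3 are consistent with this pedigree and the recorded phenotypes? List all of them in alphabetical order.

E/I-1 aff ·: Ee
E/I-2 un ·: ee
E/II-1 un I-1×I-2: ee
E/II-2 un ·: ee
E/II-3 aff I-1×I-2: Ee
E/III-1 un II-2×II-1: ee
E/III-2 ? ·: Ee|EE
E/III-3 un II-2×II-1: ee
E/IV-1 aff III-1×III-2: Ee
E/IV-2 aff III-1×III-2: Ee
⇒ E over [I-1,I-2,II-1,II-2,II-3,III-1,III-2,III-3,IV-1,IV-2]: 2 consistent
P/I-1 aff ·: Pp|PP
P/I-2 aff ·: Pp|PP
P/II-1 aff I-1×I-2: Pp|PP
P/II-2 un ·: pp
P/II-3 aff I-1×I-2: Pp|PP
P/III-1 aff II-2×II-1: Pp
P/III-2 aff ·: Pp|PP
P/III-3 aff II-2×II-1: Pp
P/IV-1 aff III-1×III-2: Pp|PP
P/IV-2 ? III-1×III-2: pp|Pp|PP
⇒ P over [I-1,I-2,II-1,II-2,II-3,III-1,III-2,III-3,IV-1,IV-2]: 130 consistent
T/I-1 aff ·: Tt|TT
T/I-2 aff ·: Tt|TT
T/II-1 ? I-1×I-2: Tt|TT
T/II-2 un ·: tt
T/II-3 aff I-1×I-2: Tt|TT
T/III-1 aff II-2×II-1: Tt
T/III-2 aff ·: Tt|TT
T/III-3 aff II-2×II-1: Tt
T/IV-1 ? III-1×III-2: tt|Tt|TT
T/IV-2 aff III-1×III-2: Tt|TT
⇒ T over [I-1,I-2,II-1,II-2,II-3,III-1,III-2,III-3,IV-1,IV-2]: 130 consistent

II-3 ∈ {Ee PP TT, Ee PP Tt, Ee Pp TT, Ee Pp Tt}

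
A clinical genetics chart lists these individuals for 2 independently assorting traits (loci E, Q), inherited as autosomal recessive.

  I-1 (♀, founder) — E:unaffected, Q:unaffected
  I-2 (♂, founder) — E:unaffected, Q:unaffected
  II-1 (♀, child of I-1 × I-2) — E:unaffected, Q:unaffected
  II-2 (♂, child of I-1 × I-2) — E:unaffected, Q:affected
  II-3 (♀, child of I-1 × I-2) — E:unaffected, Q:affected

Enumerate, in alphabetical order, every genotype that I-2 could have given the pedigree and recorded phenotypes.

I-2 ∈ {EE Qq, Ee Qq}

E/I-1 un ·: EE|Ee
E/I-2 un ·: EE|Ee
E/II-1 un I-1×I-2: EE|Ee
E/II-2 un I-1×I-2: EE|Ee
E/II-3 un I-1×I-2: EE|Ee
⇒ E over [I-1,I-2,II-1,II-2,II-3]: 25 consistent
Q/I-1 un ·: Qq
Q/I-2 un ·: Qq
Q/II-1 un I-1×I-2: QQ|Qq
Q/II-2 aff I-1×I-2: qq
Q/II-3 aff I-1×I-2: qq
⇒ Q over [I-1,I-2,II-1,II-2,II-3]: 2 consistent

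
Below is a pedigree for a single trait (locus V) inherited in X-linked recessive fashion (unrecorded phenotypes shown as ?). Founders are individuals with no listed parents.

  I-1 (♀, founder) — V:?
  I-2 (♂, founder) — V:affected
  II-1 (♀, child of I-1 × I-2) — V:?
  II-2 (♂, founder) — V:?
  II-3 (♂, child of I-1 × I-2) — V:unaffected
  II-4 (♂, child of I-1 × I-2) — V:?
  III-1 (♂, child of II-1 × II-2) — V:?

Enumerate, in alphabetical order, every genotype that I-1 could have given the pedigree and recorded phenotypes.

V/I-1 ? ·: X^VX^V|X^VX^v
V/I-2 aff ·: X^vY
V/II-1 ? I-1×I-2: X^VX^v|X^vX^v
V/II-2 ? ·: X^VY|X^vY
V/II-3 un I-1×I-2: X^VY
V/II-4 ? I-1×I-2: X^VY|X^vY
V/III-1 ? II-1×II-2: X^VY|X^vY
⇒ V over [I-1,I-2,II-1,II-2,II-3,II-4,III-1]: 16 consistent

I-1 ∈ {X^VX^V, X^VX^v}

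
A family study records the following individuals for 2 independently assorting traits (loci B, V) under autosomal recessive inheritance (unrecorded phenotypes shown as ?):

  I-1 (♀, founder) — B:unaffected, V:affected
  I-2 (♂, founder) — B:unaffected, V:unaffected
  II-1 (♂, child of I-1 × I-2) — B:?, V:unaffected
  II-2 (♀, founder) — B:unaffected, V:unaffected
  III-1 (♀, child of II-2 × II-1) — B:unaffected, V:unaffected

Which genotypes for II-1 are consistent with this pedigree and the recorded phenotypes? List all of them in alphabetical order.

B/I-1 un ·: BB|Bb
B/I-2 un ·: BB|Bb
B/II-1 ? I-1×I-2: BB|Bb|bb
B/II-2 un ·: BB|Bb
B/III-1 un II-2×II-1: BB|Bb
⇒ B over [I-1,I-2,II-1,II-2,III-1]: 26 consistent
V/I-1 aff ·: vv
V/I-2 un ·: VV|Vv
V/II-1 un I-1×I-2: Vv
V/II-2 un ·: VV|Vv
V/III-1 un II-2×II-1: VV|Vv
⇒ V over [I-1,I-2,II-1,II-2,III-1]: 8 consistent

II-1 ∈ {BB Vv, Bb Vv, bb Vv}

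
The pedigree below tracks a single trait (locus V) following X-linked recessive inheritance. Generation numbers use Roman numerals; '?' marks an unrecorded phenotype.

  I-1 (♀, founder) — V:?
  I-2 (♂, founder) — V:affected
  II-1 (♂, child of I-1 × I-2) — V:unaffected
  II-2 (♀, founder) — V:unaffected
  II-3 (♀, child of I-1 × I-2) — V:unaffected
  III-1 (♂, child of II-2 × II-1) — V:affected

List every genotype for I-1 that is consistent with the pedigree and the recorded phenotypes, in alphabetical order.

V/I-1 ? ·: X^VX^V|X^VX^v
V/I-2 aff ·: X^vY
V/II-1 un I-1×I-2: X^VY
V/II-2 un ·: X^VX^v
V/II-3 un I-1×I-2: X^VX^v
V/III-1 aff II-2×II-1: X^vY
⇒ V over [I-1,I-2,II-1,II-2,II-3,III-1]: 2 consistent

I-1 ∈ {X^VX^V, X^VX^v}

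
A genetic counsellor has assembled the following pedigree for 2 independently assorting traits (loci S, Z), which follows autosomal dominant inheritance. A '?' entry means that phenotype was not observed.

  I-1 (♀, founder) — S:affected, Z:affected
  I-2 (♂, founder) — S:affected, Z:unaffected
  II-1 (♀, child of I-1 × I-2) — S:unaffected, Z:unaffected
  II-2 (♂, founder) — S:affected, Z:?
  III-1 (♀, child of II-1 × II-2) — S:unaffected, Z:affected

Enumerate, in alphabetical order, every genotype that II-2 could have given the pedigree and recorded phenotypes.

II-2 ∈ {Ss ZZ, Ss Zz}

S/I-1 aff ·: Ss
S/I-2 aff ·: Ss
S/II-1 un I-1×I-2: ss
S/II-2 aff ·: Ss
S/III-1 un II-1×II-2: ss
⇒ S over [I-1,I-2,II-1,II-2,III-1]: 1 consistent
Z/I-1 aff ·: Zz
Z/I-2 un ·: zz
Z/II-1 un I-1×I-2: zz
Z/II-2 ? ·: Zz|ZZ
Z/III-1 aff II-1×II-2: Zz
⇒ Z over [I-1,I-2,II-1,II-2,III-1]: 2 consistent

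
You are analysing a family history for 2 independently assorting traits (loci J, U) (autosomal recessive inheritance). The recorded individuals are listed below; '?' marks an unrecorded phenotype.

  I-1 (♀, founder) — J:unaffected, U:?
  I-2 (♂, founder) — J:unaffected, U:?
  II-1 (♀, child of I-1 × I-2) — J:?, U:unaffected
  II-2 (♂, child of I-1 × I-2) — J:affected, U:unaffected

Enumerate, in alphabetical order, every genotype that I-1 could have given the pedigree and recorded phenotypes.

I-1 ∈ {Jj UU, Jj Uu, Jj uu}

J/I-1 un ·: Jj
J/I-2 un ·: Jj
J/II-1 ? I-1×I-2: JJ|Jj|jj
J/II-2 aff I-1×I-2: jj
⇒ J over [I-1,I-2,II-1,II-2]: 3 consistent
U/I-1 ? ·: UU|Uu|uu
U/I-2 ? ·: UU|Uu|uu
U/II-1 un I-1×I-2: UU|Uu
U/II-2 un I-1×I-2: UU|Uu
⇒ U over [I-1,I-2,II-1,II-2]: 17 consistent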